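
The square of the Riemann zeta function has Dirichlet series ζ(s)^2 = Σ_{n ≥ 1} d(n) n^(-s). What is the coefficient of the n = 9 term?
d(9) = 3

ζ(s)^2 = (Σ 1/m^s)(Σ 1/k^s). The coefficient of 1/n^s in the product is the number of ordered pairs (m, k) with mk = n, which equals d(n). For n = 9, divisors are [1, 3, 9], so d(9) = 3.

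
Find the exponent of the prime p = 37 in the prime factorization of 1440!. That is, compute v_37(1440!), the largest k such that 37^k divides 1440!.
v_37(1440!) = 39

Legendre's formula: v_p(n!) = Σ_{k ≥ 1} ⌊n / p^k⌋. For p = 37, n = 1440, the terms are:
  ⌊1440/37^1⌋ = ⌊1440/37⌋ = 38
  ⌊1440/37^2⌋ = ⌊1440/1369⌋ = 1
(the next term ⌊1440/37^3⌋ = 0, terminating the sum). Summing: v_37(1440!) = 38 + 1 = 39.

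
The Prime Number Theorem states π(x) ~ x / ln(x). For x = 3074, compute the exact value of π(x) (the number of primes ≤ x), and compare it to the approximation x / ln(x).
π(3074) = 439;  x/ln(x) ≈ 382.78;  relative error ≈ 12.81%.

Directly count primes up to 3074: π(3074) = 439. The PNT approximation gives 3074/ln(3074) ≈ 3074/8.03073 ≈ 382.78. Relative error (π(x) − x/ln(x)) / π(x) ≈ 12.81%; the approximation is known to undercount slightly (Li(x) is a better estimate).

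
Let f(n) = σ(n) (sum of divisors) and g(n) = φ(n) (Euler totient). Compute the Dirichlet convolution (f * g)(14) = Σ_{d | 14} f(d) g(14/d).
(σ * φ)(14) = 56

Divisors of 14: [1, 2, 7, 14]. For each d | 14:
  d = 1: σ(1) · φ(14/1) = 1 · 6 = 6
  d = 2: σ(2) · φ(14/2) = 3 · 6 = 18
  d = 7: σ(7) · φ(14/7) = 8 · 1 = 8
  d = 14: σ(14) · φ(14/14) = 24 · 1 = 24
Summing: (σ * φ)(14) = 6 + 18 + 8 + 24 = 56.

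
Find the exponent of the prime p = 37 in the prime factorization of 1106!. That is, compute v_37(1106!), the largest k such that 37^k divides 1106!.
v_37(1106!) = 29

Legendre's formula: v_p(n!) = Σ_{k ≥ 1} ⌊n / p^k⌋. For p = 37, n = 1106, the terms are:
  ⌊1106/37^1⌋ = ⌊1106/37⌋ = 29
(the next term ⌊1106/37^2⌋ = 0, terminating the sum). Summing: v_37(1106!) = 29 = 29.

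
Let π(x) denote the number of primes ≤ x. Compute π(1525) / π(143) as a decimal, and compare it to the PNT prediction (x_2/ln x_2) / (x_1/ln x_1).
π(1525)/π(143) = 241/34 ≈ 7.0882;  PNT prediction ≈ 7.2206.

π(143) = 34 and π(1525) = 241, so π(1525)/π(143) ≈ 7.0882. The PNT-predicted ratio is (1525/ln(1525)) / (143/ln(143)) ≈ 7.2206. The two agree to within a few percent, as expected.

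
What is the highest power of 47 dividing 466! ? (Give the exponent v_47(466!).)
v_47(466!) = 9

Legendre's formula: v_p(n!) = Σ_{k ≥ 1} ⌊n / p^k⌋. For p = 47, n = 466, the terms are:
  ⌊466/47^1⌋ = ⌊466/47⌋ = 9
(the next term ⌊466/47^2⌋ = 0, terminating the sum). Summing: v_47(466!) = 9 = 9.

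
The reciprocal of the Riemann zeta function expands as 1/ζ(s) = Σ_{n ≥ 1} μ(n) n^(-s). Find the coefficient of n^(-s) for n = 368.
μ(368) = 0

Factor n = 368 = 2^4 · 23. μ(n) = 0 if any exponent ≥ 2 (not squarefree); otherwise μ(n) = (−1)^{ω(n)} where ω(n) is the number of distinct prime factors. Applying: μ(368) = 0.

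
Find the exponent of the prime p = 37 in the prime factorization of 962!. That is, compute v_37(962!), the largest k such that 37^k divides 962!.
v_37(962!) = 26

Legendre's formula: v_p(n!) = Σ_{k ≥ 1} ⌊n / p^k⌋. For p = 37, n = 962, the terms are:
  ⌊962/37^1⌋ = ⌊962/37⌋ = 26
(the next term ⌊962/37^2⌋ = 0, terminating the sum). Summing: v_37(962!) = 26 = 26.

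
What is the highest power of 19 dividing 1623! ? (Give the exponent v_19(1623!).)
v_19(1623!) = 89

Legendre's formula: v_p(n!) = Σ_{k ≥ 1} ⌊n / p^k⌋. For p = 19, n = 1623, the terms are:
  ⌊1623/19^1⌋ = ⌊1623/19⌋ = 85
  ⌊1623/19^2⌋ = ⌊1623/361⌋ = 4
(the next term ⌊1623/19^3⌋ = 0, terminating the sum). Summing: v_19(1623!) = 85 + 4 = 89.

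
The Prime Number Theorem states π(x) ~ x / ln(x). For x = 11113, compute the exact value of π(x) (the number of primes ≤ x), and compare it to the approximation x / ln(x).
π(11113) = 1346;  x/ln(x) ≈ 1192.91;  relative error ≈ 11.37%.

Directly count primes up to 11113: π(11113) = 1346. The PNT approximation gives 11113/ln(11113) ≈ 11113/9.31587 ≈ 1192.91. Relative error (π(x) − x/ln(x)) / π(x) ≈ 11.37%; the approximation is known to undercount slightly (Li(x) is a better estimate).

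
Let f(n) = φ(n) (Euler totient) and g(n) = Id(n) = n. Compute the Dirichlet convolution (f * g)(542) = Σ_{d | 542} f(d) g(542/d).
(φ * Id)(542) = 1623

Divisors of 542: [1, 2, 271, 542]. For each d | 542:
  d = 1: φ(1) · Id(542/1) = 1 · 542 = 542
  d = 2: φ(2) · Id(542/2) = 1 · 271 = 271
  d = 271: φ(271) · Id(542/271) = 270 · 2 = 540
  d = 542: φ(542) · Id(542/542) = 270 · 1 = 270
Summing: (φ * Id)(542) = 542 + 271 + 540 + 270 = 1623.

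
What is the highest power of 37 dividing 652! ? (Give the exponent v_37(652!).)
v_37(652!) = 17

Legendre's formula: v_p(n!) = Σ_{k ≥ 1} ⌊n / p^k⌋. For p = 37, n = 652, the terms are:
  ⌊652/37^1⌋ = ⌊652/37⌋ = 17
(the next term ⌊652/37^2⌋ = 0, terminating the sum). Summing: v_37(652!) = 17 = 17.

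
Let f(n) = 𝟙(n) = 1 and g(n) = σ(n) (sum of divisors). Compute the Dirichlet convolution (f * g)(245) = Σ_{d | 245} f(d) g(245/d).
(𝟙 * σ)(245) = 462

Divisors of 245: [1, 5, 7, 35, 49, 245]. For each d | 245:
  d = 1: 𝟙(1) · σ(245/1) = 1 · 342 = 342
  d = 5: 𝟙(5) · σ(245/5) = 1 · 57 = 57
  d = 7: 𝟙(7) · σ(245/7) = 1 · 48 = 48
  d = 35: 𝟙(35) · σ(245/35) = 1 · 8 = 8
  d = 49: 𝟙(49) · σ(245/49) = 1 · 6 = 6
  d = 245: 𝟙(245) · σ(245/245) = 1 · 1 = 1
Summing: (𝟙 * σ)(245) = 342 + 57 + 48 + 8 + 6 + 1 = 462.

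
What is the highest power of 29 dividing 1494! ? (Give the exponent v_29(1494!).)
v_29(1494!) = 52

Legendre's formula: v_p(n!) = Σ_{k ≥ 1} ⌊n / p^k⌋. For p = 29, n = 1494, the terms are:
  ⌊1494/29^1⌋ = ⌊1494/29⌋ = 51
  ⌊1494/29^2⌋ = ⌊1494/841⌋ = 1
(the next term ⌊1494/29^3⌋ = 0, terminating the sum). Summing: v_29(1494!) = 51 + 1 = 52.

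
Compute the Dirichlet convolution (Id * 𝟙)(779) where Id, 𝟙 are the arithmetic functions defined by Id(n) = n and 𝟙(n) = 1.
(Id * 𝟙)(779) = 840

Divisors of 779: [1, 19, 41, 779]. For each d | 779:
  d = 1: Id(1) · 𝟙(779/1) = 1 · 1 = 1
  d = 19: Id(19) · 𝟙(779/19) = 19 · 1 = 19
  d = 41: Id(41) · 𝟙(779/41) = 41 · 1 = 41
  d = 779: Id(779) · 𝟙(779/779) = 779 · 1 = 779
Summing: (Id * 𝟙)(779) = 1 + 19 + 41 + 779 = 840.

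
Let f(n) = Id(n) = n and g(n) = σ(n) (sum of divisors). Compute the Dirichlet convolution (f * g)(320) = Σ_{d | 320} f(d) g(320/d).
(Id * σ)(320) = 8459

Divisors of 320: [1, 2, 4, 5, 8, 10, 16, 20, 32, 40, 64, 80, 160, 320]. For each d | 320:
  d = 1: Id(1) · σ(320/1) = 1 · 762 = 762
  d = 2: Id(2) · σ(320/2) = 2 · 378 = 756
  d = 4: Id(4) · σ(320/4) = 4 · 186 = 744
  d = 5: Id(5) · σ(320/5) = 5 · 127 = 635
  d = 8: Id(8) · σ(320/8) = 8 · 90 = 720
  d = 10: Id(10) · σ(320/10) = 10 · 63 = 630
  d = 16: Id(16) · σ(320/16) = 16 · 42 = 672
  d = 20: Id(20) · σ(320/20) = 20 · 31 = 620
  d = 32: Id(32) · σ(320/32) = 32 · 18 = 576
  d = 40: Id(40) · σ(320/40) = 40 · 15 = 600
  d = 64: Id(64) · σ(320/64) = 64 · 6 = 384
  d = 80: Id(80) · σ(320/80) = 80 · 7 = 560
  d = 160: Id(160) · σ(320/160) = 160 · 3 = 480
  d = 320: Id(320) · σ(320/320) = 320 · 1 = 320
Summing: (Id * σ)(320) = 762 + 756 + 744 + 635 + 720 + 630 + 672 + 620 + 576 + 600 + 384 + 560 + 480 + 320 = 8459.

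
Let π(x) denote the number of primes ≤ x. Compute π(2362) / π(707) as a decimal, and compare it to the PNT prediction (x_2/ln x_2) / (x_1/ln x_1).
π(2362)/π(707) = 350/126 ≈ 2.7778;  PNT prediction ≈ 2.8220.

π(707) = 126 and π(2362) = 350, so π(2362)/π(707) ≈ 2.7778. The PNT-predicted ratio is (2362/ln(2362)) / (707/ln(707)) ≈ 2.8220. The two agree to within a few percent, as expected.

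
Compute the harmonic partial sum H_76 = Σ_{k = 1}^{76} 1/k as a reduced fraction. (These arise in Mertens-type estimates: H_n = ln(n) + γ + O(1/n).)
H_76 = 672559662384108370412072783887333/136851726813476721146087646859200

Direct summation: H_76 = 1 + 1/2 + ... + 1/76. The least common denominator is lcm(1, ..., 76) = 410555180440430163438262940577600; over this denominator the numerator is 410555180440430163438262940577600 + 205277590220215081719131470288800 + 136851726813476721146087646859200 + 102638795110107540859565735144400 + 82111036088086032687652588115520 + 68425863406738360573043823429600 + 58650740062918594776894705796800 + 51319397555053770429782867572200 + 45617242271158907048695882286400 + 41055518044043016343826294057760 + 37323198221857287585296630961600 + 34212931703369180286521911714800 + 31581167726186935649097149275200 + 29325370031459297388447352898400 + 27370345362695344229217529371840 + 25659698777526885214891433786100 + 24150304731790009614015467092800 + 22808621135579453524347941143200 + 21608167391601587549382260030400 + 20527759022021508171913147028880 + 19550246687639531592298235265600 + 18661599110928643792648315480800 + 17850225236540441888620127851200 + 17106465851684590143260955857400 + 16422207217617206537530517623104 + 15790583863093467824548574637600 + 15205747423719635682898627428800 + 14662685015729648694223676449200 + 14157075187601040118560791054400 + 13685172681347672114608764685920 + 13243715498078392368976223889600 + 12829849388763442607445716893050 + 12441066073952429195098876987200 + 12075152365895004807007733546400 + 11730148012583718955378941159360 + 11404310567789726762173970571600 + 11096085957849463876709809204800 + 10804083695800793774691130015200 + 10527055908728978549699049758400 + 10263879511010754085956573514440 + 10013540986351955205811291233600 + 9775123343819765796149117632800 + 9547794893963492172982859083200 + 9330799555464321896324157740400 + 9123448454231781409739176457280 + 8925112618270220944310063925600 + 8735216605115535392303466820800 + 8553232925842295071630477928700 + 8378677151845513539556386542400 + 8211103608808603268765258811552 + 8050101577263336538005155697600 + 7895291931546733912274287318800 + 7746324159253399310155904539200 + 7602873711859817841449313714400 + 7464639644371457517059326192320 + 7331342507864824347111838224600 + 7202722463867195849794086676800 + 7078537593800520059280395527200 + 6958562380346273956580727806400 + 6842586340673836057304382342960 + 6730412794105412515381359681600 + 6621857749039196184488111944800 + 6516748895879843864099411755200 + 6414924694381721303722858446525 + 6316233545237387129819429855040 + 6220533036976214597549438493600 + 6127689260304927812511387172800 + 6037576182947502403503866773200 + 5950075078846813962873375950400 + 5865074006291859477689470579680 + 5782467330146903710398069585600 + 5702155283894863381086985285800 + 5624043567677125526551547131200 + 5548042978924731938354904602400 + 5474069072539068845843505874368 + 5402041847900396887345565007600 = 2017678987152325111236218351661999, so H_76 = 2017678987152325111236218351661999/410555180440430163438262940577600; reducing by gcd(2017678987152325111236218351661999, 410555180440430163438262940577600) = 3 gives 672559662384108370412072783887333/136851726813476721146087646859200 ≈ 4.91451. (The PNT-adjacent estimate ln(76) + γ ≈ 4.90795 matches within O(1/n).)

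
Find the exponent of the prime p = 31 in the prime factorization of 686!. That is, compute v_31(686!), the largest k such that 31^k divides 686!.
v_31(686!) = 22

Legendre's formula: v_p(n!) = Σ_{k ≥ 1} ⌊n / p^k⌋. For p = 31, n = 686, the terms are:
  ⌊686/31^1⌋ = ⌊686/31⌋ = 22
(the next term ⌊686/31^2⌋ = 0, terminating the sum). Summing: v_31(686!) = 22 = 22.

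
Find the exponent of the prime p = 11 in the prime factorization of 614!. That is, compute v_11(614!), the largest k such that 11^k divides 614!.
v_11(614!) = 60

Legendre's formula: v_p(n!) = Σ_{k ≥ 1} ⌊n / p^k⌋. For p = 11, n = 614, the terms are:
  ⌊614/11^1⌋ = ⌊614/11⌋ = 55
  ⌊614/11^2⌋ = ⌊614/121⌋ = 5
(the next term ⌊614/11^3⌋ = 0, terminating the sum). Summing: v_11(614!) = 55 + 5 = 60.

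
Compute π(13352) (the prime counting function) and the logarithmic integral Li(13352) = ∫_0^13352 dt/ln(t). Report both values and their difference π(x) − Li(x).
π(13352) = 1585;  Li(13352) ≈ 1604.22;  π(x) − Li(x) ≈ -19.22.

Direct count of primes ≤ 13352 gives π(13352) = 1585. Numerical evaluation of the logarithmic integral gives Li(13352) ≈ 1604.22. The difference π(x) − Li(x) ≈ -19.22 is typically negative for small/moderate x (Li(x) overestimates), though Littlewood's theorem shows this sign changes infinitely often.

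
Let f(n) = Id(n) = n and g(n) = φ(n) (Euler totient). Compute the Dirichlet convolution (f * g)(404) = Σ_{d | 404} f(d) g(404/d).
(Id * φ)(404) = 1608

Divisors of 404: [1, 2, 4, 101, 202, 404]. For each d | 404:
  d = 1: Id(1) · φ(404/1) = 1 · 200 = 200
  d = 2: Id(2) · φ(404/2) = 2 · 100 = 200
  d = 4: Id(4) · φ(404/4) = 4 · 100 = 400
  d = 101: Id(101) · φ(404/101) = 101 · 2 = 202
  d = 202: Id(202) · φ(404/202) = 202 · 1 = 202
  d = 404: Id(404) · φ(404/404) = 404 · 1 = 404
Summing: (Id * φ)(404) = 200 + 200 + 400 + 202 + 202 + 404 = 1608.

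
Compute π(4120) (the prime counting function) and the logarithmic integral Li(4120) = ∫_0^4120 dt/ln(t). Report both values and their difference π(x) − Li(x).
π(4120) = 566;  Li(4120) ≈ 579.81;  π(x) − Li(x) ≈ -13.81.

Direct count of primes ≤ 4120 gives π(4120) = 566. Numerical evaluation of the logarithmic integral gives Li(4120) ≈ 579.81. The difference π(x) − Li(x) ≈ -13.81 is typically negative for small/moderate x (Li(x) overestimates), though Littlewood's theorem shows this sign changes infinitely often.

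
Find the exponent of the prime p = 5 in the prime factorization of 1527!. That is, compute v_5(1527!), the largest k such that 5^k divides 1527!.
v_5(1527!) = 380

Legendre's formula: v_p(n!) = Σ_{k ≥ 1} ⌊n / p^k⌋. For p = 5, n = 1527, the terms are:
  ⌊1527/5^1⌋ = ⌊1527/5⌋ = 305
  ⌊1527/5^2⌋ = ⌊1527/25⌋ = 61
  ⌊1527/5^3⌋ = ⌊1527/125⌋ = 12
  ⌊1527/5^4⌋ = ⌊1527/625⌋ = 2
(the next term ⌊1527/5^5⌋ = 0, terminating the sum). Summing: v_5(1527!) = 305 + 61 + 12 + 2 = 380.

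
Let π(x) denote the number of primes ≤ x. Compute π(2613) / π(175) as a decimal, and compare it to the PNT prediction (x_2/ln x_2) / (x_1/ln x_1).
π(2613)/π(175) = 379/40 ≈ 9.4750;  PNT prediction ≈ 9.8011.

π(175) = 40 and π(2613) = 379, so π(2613)/π(175) ≈ 9.4750. The PNT-predicted ratio is (2613/ln(2613)) / (175/ln(175)) ≈ 9.8011. The two agree to within a few percent, as expected.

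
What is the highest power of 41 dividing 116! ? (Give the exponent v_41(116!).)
v_41(116!) = 2

Legendre's formula: v_p(n!) = Σ_{k ≥ 1} ⌊n / p^k⌋. For p = 41, n = 116, the terms are:
  ⌊116/41^1⌋ = ⌊116/41⌋ = 2
(the next term ⌊116/41^2⌋ = 0, terminating the sum). Summing: v_41(116!) = 2 = 2.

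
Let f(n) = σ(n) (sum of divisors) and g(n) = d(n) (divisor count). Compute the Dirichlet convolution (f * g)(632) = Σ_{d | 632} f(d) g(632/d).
(σ * d)(632) = 3444

Divisors of 632: [1, 2, 4, 8, 79, 158, 316, 632]. For each d | 632:
  d = 1: σ(1) · d(632/1) = 1 · 8 = 8
  d = 2: σ(2) · d(632/2) = 3 · 6 = 18
  d = 4: σ(4) · d(632/4) = 7 · 4 = 28
  d = 8: σ(8) · d(632/8) = 15 · 2 = 30
  d = 79: σ(79) · d(632/79) = 80 · 4 = 320
  d = 158: σ(158) · d(632/158) = 240 · 3 = 720
  d = 316: σ(316) · d(632/316) = 560 · 2 = 1120
  d = 632: σ(632) · d(632/632) = 1200 · 1 = 1200
Summing: (σ * d)(632) = 8 + 18 + 28 + 30 + 320 + 720 + 1120 + 1200 = 3444.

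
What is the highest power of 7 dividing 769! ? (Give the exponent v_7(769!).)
v_7(769!) = 126

Legendre's formula: v_p(n!) = Σ_{k ≥ 1} ⌊n / p^k⌋. For p = 7, n = 769, the terms are:
  ⌊769/7^1⌋ = ⌊769/7⌋ = 109
  ⌊769/7^2⌋ = ⌊769/49⌋ = 15
  ⌊769/7^3⌋ = ⌊769/343⌋ = 2
(the next term ⌊769/7^4⌋ = 0, terminating the sum). Summing: v_7(769!) = 109 + 15 + 2 = 126.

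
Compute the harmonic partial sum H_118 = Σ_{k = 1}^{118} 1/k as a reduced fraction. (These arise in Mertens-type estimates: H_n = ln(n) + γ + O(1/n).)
H_118 = 93018884434841482250701215017315081260434614082769/17379782769567790172972927968296006432665936992320

Direct summation: H_118 = 1 + 1/2 + ... + 1/118. The least common denominator is lcm(1, ..., 118) = 955888052326228459513511038256280353796626534577600; over this denominator the numerator is 955888052326228459513511038256280353796626534577600 + 477944026163114229756755519128140176898313267288800 + 318629350775409486504503679418760117932208844859200 + 238972013081557114878377759564070088449156633644400 + 191177610465245691902702207651256070759325306915520 + 159314675387704743252251839709380058966104422429600 + 136555436046604065644787291179468621970946647796800 + 119486006540778557439188879782035044224578316822200 + 106209783591803162168167893139586705977402948286400 + 95588805232622845951351103825628035379662653457760 + 86898913847838950864864639841480032163329684961600 + 79657337693852371626125919854690029483052211214800 + 73529850178940650731808541404329257984355887275200 + 68277718023302032822393645589734310985473323898400 + 63725870155081897300900735883752023586441768971840 + 59743003270389278719594439891017522112289158411100 + 56228708960366379971383002250369432576272149092800 + 53104891795901581084083946569793352988701474143200 + 50309897490854129448079528329277913357717186030400 + 47794402616311422975675551912814017689831326728880 + 45518478682201355214929097059822873990315549265600 + 43449456923919475432432319920740016081664842480800 + 41560350101140367804935262532881754512896805851200 + 39828668846926185813062959927345014741526105607400 + 38235522093049138380540441530251214151865061383104 + 36764925089470325365904270702164628992177943637600 + 35403261197267720722722631046528901992467649428800 + 34138859011651016411196822794867155492736661949200 + 32961656976766498603914173732975184613676777054400 + 31862935077540948650450367941876011793220884485920 + 30835098462136401919790678653428398509568597889600 + 29871501635194639359797219945508761056144579205550 + 28966304615946316954954879947160010721109894987200 + 28114354480183189985691501125184716288136074546400 + 27311087209320813128957458235893724394189329559360 + 26552445897950790542041973284896676494350737071600 + 25834812225033201608473271304223793345854771204800 + 25154948745427064724039764164638956678858593015200 + 24509950059646883577269513801443085994785295758400 + 23897201308155711487837775956407008844915663364440 + 23314342739664108768622220445275130580405525233600 + 22759239341100677607464548529911436995157774632800 + 22229954705261126965430489261773961716200617083200 + 21724728461959737716216159960370008040832421240400 + 21241956718360632433633578627917341195480589657280 + 20780175050570183902467631266440877256448402925600 + 20338043666515499138585341239495326676523968820800 + 19914334423463092906531479963672507370763052803700 + 19507919435229152234969613025638374567278092542400 + 19117761046524569190270220765125607075932530691552 + 18742902986788793323794334083456477525424049697600 + 18382462544735162682952135351082314496088971818800 + 18035623628796763387047378080307176486728802539200 + 17701630598633860361361315523264450996233824714400 + 17379782769567790172972927968296006432665936992320 + 17069429505825508205598411397433577746368330974600 + 16769965830284709816026509443092637785905728676800 + 16480828488383249301957086866487592306838388527200 + 16201492412308956940906966750106446674519093806400 + 15931467538770474325225183970938005896610442242960 + 15670295939774237041205098987807874652403713681600 + 15417549231068200959895339326714199254784298944800 + 15172826227400451738309699019940957996771849755200 + 14935750817597319679898609972754380528072289602775 + 14705970035788130146361708280865851596871177455040 + 14483152307973158477477439973580005360554947493600 + 14266985855615350141992702063526572444725769172800 + 14057177240091594992845750562592358144068037273200 + 13853450033713455934978420844293918170965601950400 + 13655543604660406564478729117946862197094664779680 + 13463212004594767035401563919102540194318683585600 + 13276222948975395271020986642448338247175368535800 + 13094356881181211774157685455565484298583925131200 + 12917406112516600804236635652111896672927385602400 + 12745174031016379460180147176750404717288353794368 + 12577474372713532362019882082319478339429296507600 + 12414130549691278694980662834497147451904240708800 + 12254975029823441788634756900721542997392647879200 + 12099848763623145057133051117168105744261095374400 + 11948600654077855743918887978203504422457831682220 + 11801087065755906907574210348842967330822549809600 + 11657171369832054384311110222637565290202762616800 + 11516723522002752524259169135617835587911163067200 + 11379619670550338803732274264955718497578887316400 + 11245741792073275994276600450073886515254429818560 + 11114977352630563482715244630886980858100308541600 + 10987218992255499534638057910991728204558925684800 + 10862364230979868858108079980185004020416210620200 + 10740315194676724264196753238834610716816028478400 + 10620978359180316216816789313958670597740294828640 + 10504264311277235818829791629189893997765126753600 + 10390087525285091951233815633220438628224201462800 + 10278366154045467306596892884476132836522865963200 + 10169021833257749569292670619747663338261984410400 + 10061979498170825889615905665855582671543437206080 + 9957167211731546453265739981836253685381526401850 + 9854516003363179994984649878930725296872438500800 + 9753959717614576117484806512819187283639046271200 + 9655434871982105651651626649053336907036631662400 + 9558880523262284595135110382562803537966265345776 + 9464238141843846133797138992636439146501252817600 + 9371451493394396661897167041728238762712024848800 + 9280466527439111257412728526760003434918704219200 + 9191231272367581341476067675541157248044485909400 + 9103695736440271042985819411964574798063109853120 + 9017811814398381693523689040153588243364401269600 + 8933533199310546350593561105198881811183425556800 + 8850815299316930180680657761632225498116912357200 + 8769615158956224399206523286754865631161711326400 + 8689891384783895086486463984148003216332968496160 + 8611604075011067202824423768074597781951590401600 + 8534714752912754102799205698716788873184165487300 + 8459186303771933270031071135011330564571916235200 + 8384982915142354908013254721546318892952864338400 + 8312070020228073560987052506576350902579361170240 + 8240414244191624650978543433243796153419194263600 + 8169983353215627859089837933814361998261765252800 + 8100746206154478470453483375053223337259546903200 = 5116038643916281523788566825952329469323903774552295, so H_118 = 5116038643916281523788566825952329469323903774552295/955888052326228459513511038256280353796626534577600; reducing by gcd(5116038643916281523788566825952329469323903774552295, 955888052326228459513511038256280353796626534577600) = 55 gives 93018884434841482250701215017315081260434614082769/17379782769567790172972927968296006432665936992320 ≈ 5.35213. (The PNT-adjacent estimate ln(118) + γ ≈ 5.34790 matches within O(1/n).)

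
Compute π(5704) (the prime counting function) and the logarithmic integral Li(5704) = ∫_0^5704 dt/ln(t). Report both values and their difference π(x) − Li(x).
π(5704) = 751;  Li(5704) ≈ 766.29;  π(x) − Li(x) ≈ -15.29.

Direct count of primes ≤ 5704 gives π(5704) = 751. Numerical evaluation of the logarithmic integral gives Li(5704) ≈ 766.29. The difference π(x) − Li(x) ≈ -15.29 is typically negative for small/moderate x (Li(x) overestimates), though Littlewood's theorem shows this sign changes infinitely often.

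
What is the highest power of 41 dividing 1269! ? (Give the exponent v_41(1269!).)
v_41(1269!) = 30

Legendre's formula: v_p(n!) = Σ_{k ≥ 1} ⌊n / p^k⌋. For p = 41, n = 1269, the terms are:
  ⌊1269/41^1⌋ = ⌊1269/41⌋ = 30
(the next term ⌊1269/41^2⌋ = 0, terminating the sum). Summing: v_41(1269!) = 30 = 30.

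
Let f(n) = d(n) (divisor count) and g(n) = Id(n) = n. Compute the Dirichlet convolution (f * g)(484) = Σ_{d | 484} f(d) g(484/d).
(d * Id)(484) = 1606

Divisors of 484: [1, 2, 4, 11, 22, 44, 121, 242, 484]. For each d | 484:
  d = 1: d(1) · Id(484/1) = 1 · 484 = 484
  d = 2: d(2) · Id(484/2) = 2 · 242 = 484
  d = 4: d(4) · Id(484/4) = 3 · 121 = 363
  d = 11: d(11) · Id(484/11) = 2 · 44 = 88
  d = 22: d(22) · Id(484/22) = 4 · 22 = 88
  d = 44: d(44) · Id(484/44) = 6 · 11 = 66
  d = 121: d(121) · Id(484/121) = 3 · 4 = 12
  d = 242: d(242) · Id(484/242) = 6 · 2 = 12
  d = 484: d(484) · Id(484/484) = 9 · 1 = 9
Summing: (d * Id)(484) = 484 + 484 + 363 + 88 + 88 + 66 + 12 + 12 + 9 = 1606.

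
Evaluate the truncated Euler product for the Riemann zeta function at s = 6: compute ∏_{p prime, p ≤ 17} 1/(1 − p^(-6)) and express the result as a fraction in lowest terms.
∏ = 3816568575537013278125/3751506094174038687744

The primes p ≤ 17 are [2, 3, 5, 7, 11, 13, 17]. For each prime, (1 − 1/p^6)^(-1) = p^6 / (p^6 − 1). The product is (1 − 1/2^6)^(-1), (1 − 1/3^6)^(-1), (1 − 1/5^6)^(-1), (1 − 1/7^6)^(-1), (1 − 1/11^6)^(-1), (1 − 1/13^6)^(-1), (1 − 1/17^6)^(-1) = ∏ p^6 / (p^6 − 1) = 3816568575537013278125/3751506094174038687744.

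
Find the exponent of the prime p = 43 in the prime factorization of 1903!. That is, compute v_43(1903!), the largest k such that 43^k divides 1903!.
v_43(1903!) = 45

Legendre's formula: v_p(n!) = Σ_{k ≥ 1} ⌊n / p^k⌋. For p = 43, n = 1903, the terms are:
  ⌊1903/43^1⌋ = ⌊1903/43⌋ = 44
  ⌊1903/43^2⌋ = ⌊1903/1849⌋ = 1
(the next term ⌊1903/43^3⌋ = 0, terminating the sum). Summing: v_43(1903!) = 44 + 1 = 45.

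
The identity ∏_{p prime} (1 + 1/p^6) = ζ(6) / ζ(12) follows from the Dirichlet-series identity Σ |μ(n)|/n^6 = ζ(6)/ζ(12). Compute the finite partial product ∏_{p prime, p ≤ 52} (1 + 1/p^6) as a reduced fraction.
∏ = 862155056480201047883460386910418315829132841121015872043175453729006428800800000/847666095717512475523225986389496867701830685289319692004055511811488189213173229

The primes p ≤ 52 are [2, 3, 5, 7, 11, 13, 17, 19, 23, 29, 31, 37, 41, 43, 47]. For each, (1 + 1/p^6) = (p^6 + 1)/p^6. Multiplying these fractions over p ∈ [2, 3, 5, 7, 11, 13, 17, 19, 23, 29, 31, 37, 41, 43, 47] gives 862155056480201047883460386910418315829132841121015872043175453729006428800800000/847666095717512475523225986389496867701830685289319692004055511811488189213173229. (In the limit P → ∞ this tends to ζ(6)/ζ(12).)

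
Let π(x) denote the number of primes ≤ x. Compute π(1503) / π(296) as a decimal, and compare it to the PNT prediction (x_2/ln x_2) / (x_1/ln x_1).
π(1503)/π(296) = 239/62 ≈ 3.8548;  PNT prediction ≈ 3.9498.

π(296) = 62 and π(1503) = 239, so π(1503)/π(296) ≈ 3.8548. The PNT-predicted ratio is (1503/ln(1503)) / (296/ln(296)) ≈ 3.9498. The two agree to within a few percent, as expected.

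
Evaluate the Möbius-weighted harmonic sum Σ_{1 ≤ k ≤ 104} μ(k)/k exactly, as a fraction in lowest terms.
Σ μ(k)/k = 41203144520038891926409588275527024249/23984823528925228172706521638692258396210

Values of μ(k) for 1 ≤ k ≤ 104: μ(1) = 1, μ(2) = -1, μ(3) = -1, μ(5) = -1, μ(6) = 1, μ(7) = -1, μ(10) = 1, μ(11) = -1, μ(13) = -1, μ(14) = 1, μ(15) = 1, μ(17) = -1, μ(19) = -1, μ(21) = 1, μ(22) = 1, μ(23) = -1, μ(26) = 1, μ(29) = -1, μ(30) = -1, μ(31) = -1, μ(33) = 1, μ(34) = 1, μ(35) = 1, μ(37) = -1, μ(38) = 1, μ(39) = 1, μ(41) = -1, μ(42) = -1, μ(43) = -1, μ(46) = 1, μ(47) = -1, μ(51) = 1, μ(53) = -1, μ(55) = 1, μ(57) = 1, μ(58) = 1, μ(59) = -1, μ(61) = -1, μ(62) = 1, μ(65) = 1, μ(66) = -1, μ(67) = -1, μ(69) = 1, μ(70) = -1, μ(71) = -1, μ(73) = -1, μ(74) = 1, μ(77) = 1, μ(78) = -1, μ(79) = -1, μ(82) = 1, μ(83) = -1, μ(85) = 1, μ(86) = 1, μ(87) = 1, μ(89) = -1, μ(91) = 1, μ(93) = 1, μ(94) = 1, μ(95) = 1, μ(97) = -1, μ(101) = -1, μ(102) = -1, μ(103) = -1, with μ = 0 on non-squarefree integers. Summing μ(k)/k for k where μ(k) ≠ 0 gives 41203144520038891926409588275527024249/23984823528925228172706521638692258396210 ≈ 0.0017. (PNT ⟺ this sum → 0 as n → ∞.)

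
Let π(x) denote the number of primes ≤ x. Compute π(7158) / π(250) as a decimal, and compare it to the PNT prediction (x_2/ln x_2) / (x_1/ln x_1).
π(7158)/π(250) = 915/53 ≈ 17.2642;  PNT prediction ≈ 17.8110.

π(250) = 53 and π(7158) = 915, so π(7158)/π(250) ≈ 17.2642. The PNT-predicted ratio is (7158/ln(7158)) / (250/ln(250)) ≈ 17.8110. The two agree to within a few percent, as expected.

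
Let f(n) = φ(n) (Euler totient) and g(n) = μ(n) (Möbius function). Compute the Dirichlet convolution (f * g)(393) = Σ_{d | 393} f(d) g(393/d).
(φ * μ)(393) = 129

Divisors of 393: [1, 3, 131, 393]. For each d | 393:
  d = 1: φ(1) · μ(393/1) = 1 · 1 = 1
  d = 3: φ(3) · μ(393/3) = 2 · -1 = -2
  d = 131: φ(131) · μ(393/131) = 130 · -1 = -130
  d = 393: φ(393) · μ(393/393) = 260 · 1 = 260
Summing: (φ * μ)(393) = 1 + -2 + -130 + 260 = 129.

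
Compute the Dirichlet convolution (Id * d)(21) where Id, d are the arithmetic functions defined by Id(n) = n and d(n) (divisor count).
(Id * d)(21) = 45

Divisors of 21: [1, 3, 7, 21]. For each d | 21:
  d = 1: Id(1) · d(21/1) = 1 · 4 = 4
  d = 3: Id(3) · d(21/3) = 3 · 2 = 6
  d = 7: Id(7) · d(21/7) = 7 · 2 = 14
  d = 21: Id(21) · d(21/21) = 21 · 1 = 21
Summing: (Id * d)(21) = 4 + 6 + 14 + 21 = 45.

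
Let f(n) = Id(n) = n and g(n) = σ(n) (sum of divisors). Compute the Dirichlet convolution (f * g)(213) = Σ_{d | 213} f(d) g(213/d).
(Id * σ)(213) = 1001

Divisors of 213: [1, 3, 71, 213]. For each d | 213:
  d = 1: Id(1) · σ(213/1) = 1 · 288 = 288
  d = 3: Id(3) · σ(213/3) = 3 · 72 = 216
  d = 71: Id(71) · σ(213/71) = 71 · 4 = 284
  d = 213: Id(213) · σ(213/213) = 213 · 1 = 213
Summing: (Id * σ)(213) = 288 + 216 + 284 + 213 = 1001.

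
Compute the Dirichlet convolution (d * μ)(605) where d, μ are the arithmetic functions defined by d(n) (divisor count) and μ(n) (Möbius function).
(d * μ)(605) = 1

Divisors of 605: [1, 5, 11, 55, 121, 605]. For each d | 605:
  d = 1: d(1) · μ(605/1) = 1 · 0 = 0
  d = 5: d(5) · μ(605/5) = 2 · 0 = 0
  d = 11: d(11) · μ(605/11) = 2 · 1 = 2
  d = 55: d(55) · μ(605/55) = 4 · -1 = -4
  d = 121: d(121) · μ(605/121) = 3 · -1 = -3
  d = 605: d(605) · μ(605/605) = 6 · 1 = 6
Summing: (d * μ)(605) = 0 + 0 + 2 + -4 + -3 + 6 = 1.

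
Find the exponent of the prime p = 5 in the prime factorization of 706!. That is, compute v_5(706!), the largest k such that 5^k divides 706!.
v_5(706!) = 175

Legendre's formula: v_p(n!) = Σ_{k ≥ 1} ⌊n / p^k⌋. For p = 5, n = 706, the terms are:
  ⌊706/5^1⌋ = ⌊706/5⌋ = 141
  ⌊706/5^2⌋ = ⌊706/25⌋ = 28
  ⌊706/5^3⌋ = ⌊706/125⌋ = 5
  ⌊706/5^4⌋ = ⌊706/625⌋ = 1
(the next term ⌊706/5^5⌋ = 0, terminating the sum). Summing: v_5(706!) = 141 + 28 + 5 + 1 = 175.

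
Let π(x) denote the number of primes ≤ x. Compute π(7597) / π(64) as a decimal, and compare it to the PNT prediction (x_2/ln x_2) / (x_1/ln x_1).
π(7597)/π(64) = 965/18 ≈ 53.6111;  PNT prediction ≈ 55.2484.

π(64) = 18 and π(7597) = 965, so π(7597)/π(64) ≈ 53.6111. The PNT-predicted ratio is (7597/ln(7597)) / (64/ln(64)) ≈ 55.2484. The two agree to within a few percent, as expected.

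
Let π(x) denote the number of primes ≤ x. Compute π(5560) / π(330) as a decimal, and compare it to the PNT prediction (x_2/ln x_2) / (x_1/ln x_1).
π(5560)/π(330) = 733/66 ≈ 11.1061;  PNT prediction ≈ 11.3304.

π(330) = 66 and π(5560) = 733, so π(5560)/π(330) ≈ 11.1061. The PNT-predicted ratio is (5560/ln(5560)) / (330/ln(330)) ≈ 11.3304. The two agree to within a few percent, as expected.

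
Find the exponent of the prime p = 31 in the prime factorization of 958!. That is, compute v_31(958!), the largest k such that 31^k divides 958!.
v_31(958!) = 30

Legendre's formula: v_p(n!) = Σ_{k ≥ 1} ⌊n / p^k⌋. For p = 31, n = 958, the terms are:
  ⌊958/31^1⌋ = ⌊958/31⌋ = 30
(the next term ⌊958/31^2⌋ = 0, terminating the sum). Summing: v_31(958!) = 30 = 30.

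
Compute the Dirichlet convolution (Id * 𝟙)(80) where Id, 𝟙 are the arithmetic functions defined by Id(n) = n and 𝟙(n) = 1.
(Id * 𝟙)(80) = 186

Divisors of 80: [1, 2, 4, 5, 8, 10, 16, 20, 40, 80]. For each d | 80:
  d = 1: Id(1) · 𝟙(80/1) = 1 · 1 = 1
  d = 2: Id(2) · 𝟙(80/2) = 2 · 1 = 2
  d = 4: Id(4) · 𝟙(80/4) = 4 · 1 = 4
  d = 5: Id(5) · 𝟙(80/5) = 5 · 1 = 5
  d = 8: Id(8) · 𝟙(80/8) = 8 · 1 = 8
  d = 10: Id(10) · 𝟙(80/10) = 10 · 1 = 10
  d = 16: Id(16) · 𝟙(80/16) = 16 · 1 = 16
  d = 20: Id(20) · 𝟙(80/20) = 20 · 1 = 20
  d = 40: Id(40) · 𝟙(80/40) = 40 · 1 = 40
  d = 80: Id(80) · 𝟙(80/80) = 80 · 1 = 80
Summing: (Id * 𝟙)(80) = 1 + 2 + 4 + 5 + 8 + 10 + 16 + 20 + 40 + 80 = 186.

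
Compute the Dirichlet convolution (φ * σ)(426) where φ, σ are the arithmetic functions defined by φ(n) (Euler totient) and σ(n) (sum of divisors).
(φ * σ)(426) = 3408

Divisors of 426: [1, 2, 3, 6, 71, 142, 213, 426]. For each d | 426:
  d = 1: φ(1) · σ(426/1) = 1 · 864 = 864
  d = 2: φ(2) · σ(426/2) = 1 · 288 = 288
  d = 3: φ(3) · σ(426/3) = 2 · 216 = 432
  d = 6: φ(6) · σ(426/6) = 2 · 72 = 144
  d = 71: φ(71) · σ(426/71) = 70 · 12 = 840
  d = 142: φ(142) · σ(426/142) = 70 · 4 = 280
  d = 213: φ(213) · σ(426/213) = 140 · 3 = 420
  d = 426: φ(426) · σ(426/426) = 140 · 1 = 140
Summing: (φ * σ)(426) = 864 + 288 + 432 + 144 + 840 + 280 + 420 + 140 = 3408.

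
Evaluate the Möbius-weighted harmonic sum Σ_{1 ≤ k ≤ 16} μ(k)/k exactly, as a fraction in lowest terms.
Σ μ(k)/k = 304/5005

Values of μ(k) for 1 ≤ k ≤ 16: μ(1) = 1, μ(2) = -1, μ(3) = -1, μ(5) = -1, μ(6) = 1, μ(7) = -1, μ(10) = 1, μ(11) = -1, μ(13) = -1, μ(14) = 1, μ(15) = 1, with μ = 0 on non-squarefree integers. Summing μ(k)/k for k where μ(k) ≠ 0 gives 304/5005 ≈ 0.0607. (PNT ⟺ this sum → 0 as n → ∞.)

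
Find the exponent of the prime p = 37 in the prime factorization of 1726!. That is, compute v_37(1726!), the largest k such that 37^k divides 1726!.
v_37(1726!) = 47

Legendre's formula: v_p(n!) = Σ_{k ≥ 1} ⌊n / p^k⌋. For p = 37, n = 1726, the terms are:
  ⌊1726/37^1⌋ = ⌊1726/37⌋ = 46
  ⌊1726/37^2⌋ = ⌊1726/1369⌋ = 1
(the next term ⌊1726/37^3⌋ = 0, terminating the sum). Summing: v_37(1726!) = 46 + 1 = 47.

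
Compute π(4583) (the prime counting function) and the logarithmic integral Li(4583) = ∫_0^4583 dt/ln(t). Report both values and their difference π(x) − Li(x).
π(4583) = 620;  Li(4583) ≈ 635.07;  π(x) − Li(x) ≈ -15.07.

Direct count of primes ≤ 4583 gives π(4583) = 620. Numerical evaluation of the logarithmic integral gives Li(4583) ≈ 635.07. The difference π(x) − Li(x) ≈ -15.07 is typically negative for small/moderate x (Li(x) overestimates), though Littlewood's theorem shows this sign changes infinitely often.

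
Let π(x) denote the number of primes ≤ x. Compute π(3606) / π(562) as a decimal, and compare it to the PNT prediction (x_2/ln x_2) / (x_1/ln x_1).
π(3606)/π(562) = 503/102 ≈ 4.9314;  PNT prediction ≈ 4.9601.

π(562) = 102 and π(3606) = 503, so π(3606)/π(562) ≈ 4.9314. The PNT-predicted ratio is (3606/ln(3606)) / (562/ln(562)) ≈ 4.9601. The two agree to within a few percent, as expected.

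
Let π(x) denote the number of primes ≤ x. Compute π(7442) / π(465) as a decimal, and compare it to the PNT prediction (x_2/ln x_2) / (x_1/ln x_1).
π(7442)/π(465) = 942/90 ≈ 10.4667;  PNT prediction ≈ 11.0264.

π(465) = 90 and π(7442) = 942, so π(7442)/π(465) ≈ 10.4667. The PNT-predicted ratio is (7442/ln(7442)) / (465/ln(465)) ≈ 11.0264. The two agree to within a few percent, as expected.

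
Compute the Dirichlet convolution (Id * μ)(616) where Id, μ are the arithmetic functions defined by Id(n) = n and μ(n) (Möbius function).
(Id * μ)(616) = 240

Divisors of 616: [1, 2, 4, 7, 8, 11, 14, 22, 28, 44, 56, 77, 88, 154, 308, 616]. For each d | 616:
  d = 1: Id(1) · μ(616/1) = 1 · 0 = 0
  d = 2: Id(2) · μ(616/2) = 2 · 0 = 0
  d = 4: Id(4) · μ(616/4) = 4 · -1 = -4
  d = 7: Id(7) · μ(616/7) = 7 · 0 = 0
  d = 8: Id(8) · μ(616/8) = 8 · 1 = 8
  d = 11: Id(11) · μ(616/11) = 11 · 0 = 0
  d = 14: Id(14) · μ(616/14) = 14 · 0 = 0
  d = 22: Id(22) · μ(616/22) = 22 · 0 = 0
  d = 28: Id(28) · μ(616/28) = 28 · 1 = 28
  d = 44: Id(44) · μ(616/44) = 44 · 1 = 44
  d = 56: Id(56) · μ(616/56) = 56 · -1 = -56
  d = 77: Id(77) · μ(616/77) = 77 · 0 = 0
  d = 88: Id(88) · μ(616/88) = 88 · -1 = -88
  d = 154: Id(154) · μ(616/154) = 154 · 0 = 0
  d = 308: Id(308) · μ(616/308) = 308 · -1 = -308
  d = 616: Id(616) · μ(616/616) = 616 · 1 = 616
Summing: (Id * μ)(616) = 0 + 0 + -4 + 0 + 8 + 0 + 0 + 0 + 28 + 44 + -56 + 0 + -88 + 0 + -308 + 616 = 240.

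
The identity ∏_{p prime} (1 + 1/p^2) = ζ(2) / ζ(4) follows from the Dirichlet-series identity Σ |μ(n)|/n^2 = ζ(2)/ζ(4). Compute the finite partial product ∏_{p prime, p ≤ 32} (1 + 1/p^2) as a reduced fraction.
∏ = 7292191856800000/4827887490090357

The primes p ≤ 32 are [2, 3, 5, 7, 11, 13, 17, 19, 23, 29, 31]. For each, (1 + 1/p^2) = (p^2 + 1)/p^2. Multiplying these fractions over p ∈ [2, 3, 5, 7, 11, 13, 17, 19, 23, 29, 31] gives 7292191856800000/4827887490090357. (In the limit P → ∞ this tends to ζ(2)/ζ(4).)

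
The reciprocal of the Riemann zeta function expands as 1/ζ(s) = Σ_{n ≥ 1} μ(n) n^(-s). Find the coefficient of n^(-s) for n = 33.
μ(33) = 1

Factor n = 33 = 3 · 11. μ(n) = 0 if any exponent ≥ 2 (not squarefree); otherwise μ(n) = (−1)^{ω(n)} where ω(n) is the number of distinct prime factors. Applying: μ(33) = 1.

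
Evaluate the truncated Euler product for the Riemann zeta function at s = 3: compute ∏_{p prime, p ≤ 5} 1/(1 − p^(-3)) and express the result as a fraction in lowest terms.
∏ = 3375/2821

The primes p ≤ 5 are [2, 3, 5]. For each prime, (1 − 1/p^3)^(-1) = p^3 / (p^3 − 1). The product is (1 − 1/2^3)^(-1), (1 − 1/3^3)^(-1), (1 − 1/5^3)^(-1) = ∏ p^3 / (p^3 − 1) = 3375/2821.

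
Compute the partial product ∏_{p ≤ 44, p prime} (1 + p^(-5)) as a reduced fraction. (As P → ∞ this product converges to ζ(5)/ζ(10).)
∏ = 337266640043527822041984546776597328186597199973708681183232/325579173304271359254907763799806016454065290452479278531405

The primes p ≤ 44 are [2, 3, 5, 7, 11, 13, 17, 19, 23, 29, 31, 37, 41, 43]. For each, (1 + 1/p^5) = (p^5 + 1)/p^5. Multiplying these fractions over p ∈ [2, 3, 5, 7, 11, 13, 17, 19, 23, 29, 31, 37, 41, 43] gives 337266640043527822041984546776597328186597199973708681183232/325579173304271359254907763799806016454065290452479278531405. (In the limit P → ∞ this tends to ζ(5)/ζ(10).)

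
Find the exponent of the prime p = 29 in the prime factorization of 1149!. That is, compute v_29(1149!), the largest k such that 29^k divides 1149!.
v_29(1149!) = 40

Legendre's formula: v_p(n!) = Σ_{k ≥ 1} ⌊n / p^k⌋. For p = 29, n = 1149, the terms are:
  ⌊1149/29^1⌋ = ⌊1149/29⌋ = 39
  ⌊1149/29^2⌋ = ⌊1149/841⌋ = 1
(the next term ⌊1149/29^3⌋ = 0, terminating the sum). Summing: v_29(1149!) = 39 + 1 = 40.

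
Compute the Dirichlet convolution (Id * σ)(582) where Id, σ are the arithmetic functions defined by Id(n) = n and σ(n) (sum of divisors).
(Id * σ)(582) = 6825

Divisors of 582: [1, 2, 3, 6, 97, 194, 291, 582]. For each d | 582:
  d = 1: Id(1) · σ(582/1) = 1 · 1176 = 1176
  d = 2: Id(2) · σ(582/2) = 2 · 392 = 784
  d = 3: Id(3) · σ(582/3) = 3 · 294 = 882
  d = 6: Id(6) · σ(582/6) = 6 · 98 = 588
  d = 97: Id(97) · σ(582/97) = 97 · 12 = 1164
  d = 194: Id(194) · σ(582/194) = 194 · 4 = 776
  d = 291: Id(291) · σ(582/291) = 291 · 3 = 873
  d = 582: Id(582) · σ(582/582) = 582 · 1 = 582
Summing: (Id * σ)(582) = 1176 + 784 + 882 + 588 + 1164 + 776 + 873 + 582 = 6825.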